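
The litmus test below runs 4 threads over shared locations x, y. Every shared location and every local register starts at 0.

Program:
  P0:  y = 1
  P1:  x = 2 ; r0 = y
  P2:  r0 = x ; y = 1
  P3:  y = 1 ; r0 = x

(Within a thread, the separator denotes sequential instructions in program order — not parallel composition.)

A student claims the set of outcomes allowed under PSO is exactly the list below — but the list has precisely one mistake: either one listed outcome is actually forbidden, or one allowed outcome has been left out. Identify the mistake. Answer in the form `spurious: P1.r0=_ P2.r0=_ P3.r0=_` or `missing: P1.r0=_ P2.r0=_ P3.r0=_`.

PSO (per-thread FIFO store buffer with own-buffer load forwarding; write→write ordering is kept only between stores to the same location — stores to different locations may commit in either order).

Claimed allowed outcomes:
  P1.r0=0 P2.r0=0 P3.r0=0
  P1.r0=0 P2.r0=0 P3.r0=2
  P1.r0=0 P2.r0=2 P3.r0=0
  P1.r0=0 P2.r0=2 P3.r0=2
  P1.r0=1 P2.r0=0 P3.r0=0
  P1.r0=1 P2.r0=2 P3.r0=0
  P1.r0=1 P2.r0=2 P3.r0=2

outcome vector order: (P1.r0,P2.r0,P3.r0)
under PSO → (0,0,0) (0,0,2) (0,2,0) (0,2,2) (1,0,0) (1,0,2) (1,2,0) (1,2,2)
PSO∖claimed = {(1,0,2)}

missing: P1.r0=1 P2.r0=0 P3.r0=2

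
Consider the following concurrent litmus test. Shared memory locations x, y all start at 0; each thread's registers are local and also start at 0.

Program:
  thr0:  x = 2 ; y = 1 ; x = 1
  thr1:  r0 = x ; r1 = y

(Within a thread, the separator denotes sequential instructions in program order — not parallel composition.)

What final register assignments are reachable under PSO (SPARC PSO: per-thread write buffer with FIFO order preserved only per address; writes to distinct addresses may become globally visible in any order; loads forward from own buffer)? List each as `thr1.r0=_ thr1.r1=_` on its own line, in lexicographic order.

outcome vector order: (thr1.r0,thr1.r1)
|PSO outcomes| = 6

thr1.r0=0 thr1.r1=0
thr1.r0=0 thr1.r1=1
thr1.r0=1 thr1.r1=0
thr1.r0=1 thr1.r1=1
thr1.r0=2 thr1.r1=0
thr1.r0=2 thr1.r1=1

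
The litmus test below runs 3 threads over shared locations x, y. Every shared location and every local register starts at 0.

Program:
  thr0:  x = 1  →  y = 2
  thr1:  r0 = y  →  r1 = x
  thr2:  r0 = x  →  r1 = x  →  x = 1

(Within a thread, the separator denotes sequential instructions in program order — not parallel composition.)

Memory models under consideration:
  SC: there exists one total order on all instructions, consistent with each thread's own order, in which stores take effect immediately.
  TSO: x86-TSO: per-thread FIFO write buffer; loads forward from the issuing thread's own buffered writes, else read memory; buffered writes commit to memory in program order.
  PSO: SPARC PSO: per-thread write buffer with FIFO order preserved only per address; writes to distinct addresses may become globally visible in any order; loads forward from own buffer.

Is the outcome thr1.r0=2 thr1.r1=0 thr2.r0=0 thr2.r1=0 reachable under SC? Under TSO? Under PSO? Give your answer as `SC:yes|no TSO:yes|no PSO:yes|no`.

outcome vector order: (thr1.r0,thr1.r1,thr2.r0,thr2.r1)
SC: 9 outcomes — {(0,0,0,0), (0,0,0,1), (0,0,1,1), (0,1,0,0), (0,1,0,1), (0,1,1,1), (2,1,0,0), (2,1,0,1), (2,1,1,1)}
TSO: 9 outcomes — {(0,0,0,0), (0,0,0,1), (0,0,1,1), (0,1,0,0), (0,1,0,1), (0,1,1,1), (2,1,0,0), (2,1,0,1), (2,1,1,1)}
PSO: 12 outcomes — {(0,0,0,0), (0,0,0,1), (0,0,1,1), (0,1,0,0), (0,1,0,1), (0,1,1,1), (2,0,0,0), (2,0,0,1), (2,0,1,1), (2,1,0,0), (2,1,0,1), (2,1,1,1)}
target (2,0,0,0) ∈ {PSO}

SC:no TSO:no PSO:yes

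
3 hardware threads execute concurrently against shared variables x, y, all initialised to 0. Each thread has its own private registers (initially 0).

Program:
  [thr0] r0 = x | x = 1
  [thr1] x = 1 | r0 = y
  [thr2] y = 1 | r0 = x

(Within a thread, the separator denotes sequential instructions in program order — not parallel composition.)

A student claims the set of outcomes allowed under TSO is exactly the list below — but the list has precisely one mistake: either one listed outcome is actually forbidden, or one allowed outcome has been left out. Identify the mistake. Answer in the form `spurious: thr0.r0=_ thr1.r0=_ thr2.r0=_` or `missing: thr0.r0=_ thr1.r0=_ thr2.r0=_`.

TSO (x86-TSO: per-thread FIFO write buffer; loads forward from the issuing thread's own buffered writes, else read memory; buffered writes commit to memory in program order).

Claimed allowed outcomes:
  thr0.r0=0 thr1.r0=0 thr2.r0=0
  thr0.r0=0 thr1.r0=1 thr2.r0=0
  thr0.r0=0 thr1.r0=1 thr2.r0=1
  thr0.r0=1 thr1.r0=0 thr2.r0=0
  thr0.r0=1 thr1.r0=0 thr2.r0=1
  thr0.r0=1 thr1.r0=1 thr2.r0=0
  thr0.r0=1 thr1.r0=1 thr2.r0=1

missing: thr0.r0=0 thr1.r0=0 thr2.r0=1

outcome vector order: (thr0.r0,thr1.r0,thr2.r0)
TSO (8): <0 0 0>; <0 0 1>; <0 1 0>; <0 1 1>; <1 0 0>; <1 0 1>; <1 1 0>; <1 1 1>
TSO∖claimed = {<0 0 1>}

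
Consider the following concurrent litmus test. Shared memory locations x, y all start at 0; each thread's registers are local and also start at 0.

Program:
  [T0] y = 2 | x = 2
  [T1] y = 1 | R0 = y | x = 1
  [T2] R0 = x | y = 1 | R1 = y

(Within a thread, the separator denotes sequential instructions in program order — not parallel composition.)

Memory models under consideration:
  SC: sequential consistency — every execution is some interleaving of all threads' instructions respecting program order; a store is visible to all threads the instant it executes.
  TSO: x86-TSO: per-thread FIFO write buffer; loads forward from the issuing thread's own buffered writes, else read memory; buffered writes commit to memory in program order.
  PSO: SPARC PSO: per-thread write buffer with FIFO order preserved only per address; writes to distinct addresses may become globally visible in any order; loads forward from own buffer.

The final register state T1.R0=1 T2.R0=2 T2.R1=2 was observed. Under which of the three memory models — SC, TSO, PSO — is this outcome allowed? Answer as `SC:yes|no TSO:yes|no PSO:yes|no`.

SC:no TSO:no PSO:yes

outcome vector order: (T1.R0,T2.R0,T2.R1)
[SC] allowed = {1/0/1, 1/0/2, 1/1/1, 1/1/2, 1/2/1, 2/0/1, 2/0/2, 2/1/1, 2/2/1}
[TSO] allowed = {1/0/1, 1/0/2, 1/1/1, 1/1/2, 1/2/1, 2/0/1, 2/0/2, 2/1/1, 2/2/1}
[PSO] allowed = {1/0/1, 1/0/2, 1/1/1, 1/1/2, 1/2/1, 1/2/2, 2/0/1, 2/0/2, 2/1/1, 2/2/1, 2/2/2}
target 1/2/2 ∈ {PSO}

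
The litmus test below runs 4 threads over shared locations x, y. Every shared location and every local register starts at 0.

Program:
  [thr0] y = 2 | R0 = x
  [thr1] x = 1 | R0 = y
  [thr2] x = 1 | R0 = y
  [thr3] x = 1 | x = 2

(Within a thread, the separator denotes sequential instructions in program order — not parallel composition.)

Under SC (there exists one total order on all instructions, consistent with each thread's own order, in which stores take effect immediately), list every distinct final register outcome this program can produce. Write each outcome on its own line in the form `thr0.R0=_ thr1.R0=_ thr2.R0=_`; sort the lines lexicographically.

thr0.R0=0 thr1.R0=2 thr2.R0=2
thr0.R0=1 thr1.R0=0 thr2.R0=0
thr0.R0=1 thr1.R0=0 thr2.R0=2
thr0.R0=1 thr1.R0=2 thr2.R0=0
thr0.R0=1 thr1.R0=2 thr2.R0=2
thr0.R0=2 thr1.R0=0 thr2.R0=0
thr0.R0=2 thr1.R0=0 thr2.R0=2
thr0.R0=2 thr1.R0=2 thr2.R0=0
thr0.R0=2 thr1.R0=2 thr2.R0=2

outcome vector order: (thr0.R0,thr1.R0,thr2.R0)
|SC outcomes| = 9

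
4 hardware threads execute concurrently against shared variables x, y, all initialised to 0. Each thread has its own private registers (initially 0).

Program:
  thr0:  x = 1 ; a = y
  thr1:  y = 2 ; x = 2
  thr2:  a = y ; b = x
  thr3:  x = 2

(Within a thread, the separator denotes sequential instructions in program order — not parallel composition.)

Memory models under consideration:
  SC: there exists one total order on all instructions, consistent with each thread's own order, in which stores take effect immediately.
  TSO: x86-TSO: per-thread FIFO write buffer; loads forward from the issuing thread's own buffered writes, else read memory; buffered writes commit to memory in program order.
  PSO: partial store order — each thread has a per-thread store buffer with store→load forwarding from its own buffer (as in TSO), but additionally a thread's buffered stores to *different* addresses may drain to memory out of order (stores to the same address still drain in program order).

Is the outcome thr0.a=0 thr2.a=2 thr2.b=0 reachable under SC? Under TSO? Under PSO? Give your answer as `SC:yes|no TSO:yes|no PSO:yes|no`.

outcome vector order: (thr0.a,thr2.a,thr2.b)
under SC → 0/0/0 0/0/1 0/0/2 0/2/1 0/2/2 2/0/0 2/0/1 2/0/2 2/2/0 2/2/1 2/2/2
under TSO → 0/0/0 0/0/1 0/0/2 0/2/0 0/2/1 0/2/2 2/0/0 2/0/1 2/0/2 2/2/0 2/2/1 2/2/2
under PSO → 0/0/0 0/0/1 0/0/2 0/2/0 0/2/1 0/2/2 2/0/0 2/0/1 2/0/2 2/2/0 2/2/1 2/2/2
target 0/2/0 ∈ {TSO,PSO}

SC:no TSO:yes PSO:yes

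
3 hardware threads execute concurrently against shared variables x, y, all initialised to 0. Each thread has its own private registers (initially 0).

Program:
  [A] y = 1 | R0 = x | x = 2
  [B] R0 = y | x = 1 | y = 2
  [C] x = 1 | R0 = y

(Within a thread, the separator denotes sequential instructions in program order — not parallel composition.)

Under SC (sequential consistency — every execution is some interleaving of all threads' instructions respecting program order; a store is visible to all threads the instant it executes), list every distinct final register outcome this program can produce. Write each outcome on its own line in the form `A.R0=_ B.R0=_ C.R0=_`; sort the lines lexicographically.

A.R0=0 B.R0=0 C.R0=1
A.R0=0 B.R0=0 C.R0=2
A.R0=0 B.R0=1 C.R0=1
A.R0=0 B.R0=1 C.R0=2
A.R0=1 B.R0=0 C.R0=0
A.R0=1 B.R0=0 C.R0=1
A.R0=1 B.R0=0 C.R0=2
A.R0=1 B.R0=1 C.R0=0
A.R0=1 B.R0=1 C.R0=1
A.R0=1 B.R0=1 C.R0=2

outcome vector order: (A.R0,B.R0,C.R0)
|SC outcomes| = 10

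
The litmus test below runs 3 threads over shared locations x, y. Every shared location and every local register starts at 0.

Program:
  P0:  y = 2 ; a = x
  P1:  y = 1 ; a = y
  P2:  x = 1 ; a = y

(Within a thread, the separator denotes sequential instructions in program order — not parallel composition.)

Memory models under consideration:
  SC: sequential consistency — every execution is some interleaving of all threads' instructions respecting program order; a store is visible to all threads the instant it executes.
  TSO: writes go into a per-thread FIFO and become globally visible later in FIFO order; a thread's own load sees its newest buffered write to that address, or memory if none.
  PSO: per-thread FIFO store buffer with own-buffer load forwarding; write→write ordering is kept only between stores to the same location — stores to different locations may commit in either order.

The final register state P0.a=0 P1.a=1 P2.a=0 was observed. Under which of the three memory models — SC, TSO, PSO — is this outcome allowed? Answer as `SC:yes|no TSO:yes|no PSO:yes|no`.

outcome vector order: (P0.a,P1.a,P2.a)
under SC → <0 1 1>; <0 1 2>; <0 2 2>; <1 1 0>; <1 1 1>; <1 1 2>; <1 2 0>; <1 2 1>; <1 2 2>
under TSO → <0 1 0>; <0 1 1>; <0 1 2>; <0 2 0>; <0 2 1>; <0 2 2>; <1 1 0>; <1 1 1>; <1 1 2>; <1 2 0>; <1 2 1>; <1 2 2>
under PSO → <0 1 0>; <0 1 1>; <0 1 2>; <0 2 0>; <0 2 1>; <0 2 2>; <1 1 0>; <1 1 1>; <1 1 2>; <1 2 0>; <1 2 1>; <1 2 2>
target <0 1 0> ∈ {TSO,PSO}

SC:no TSO:yes PSO:yes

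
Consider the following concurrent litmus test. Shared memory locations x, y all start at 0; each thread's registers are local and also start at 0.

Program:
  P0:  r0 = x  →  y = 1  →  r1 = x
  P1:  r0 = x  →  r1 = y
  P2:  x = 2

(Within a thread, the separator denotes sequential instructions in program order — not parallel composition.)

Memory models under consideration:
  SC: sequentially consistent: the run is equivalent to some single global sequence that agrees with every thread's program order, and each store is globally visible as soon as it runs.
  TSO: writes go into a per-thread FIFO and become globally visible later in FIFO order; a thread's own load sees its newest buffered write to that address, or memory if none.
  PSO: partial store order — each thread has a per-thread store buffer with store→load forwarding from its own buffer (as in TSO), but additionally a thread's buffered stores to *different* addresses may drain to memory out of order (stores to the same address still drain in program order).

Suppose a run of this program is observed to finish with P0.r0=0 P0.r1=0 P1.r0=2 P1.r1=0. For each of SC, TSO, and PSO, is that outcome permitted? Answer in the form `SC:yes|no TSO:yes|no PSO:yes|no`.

SC:no TSO:yes PSO:yes

outcome vector order: (P0.r0,P0.r1,P1.r0,P1.r1)
under SC → <0 0 0 0> <0 0 0 1> <0 0 2 1> <0 2 0 0> <0 2 0 1> <0 2 2 0> <0 2 2 1> <2 2 0 0> <2 2 0 1> <2 2 2 0> <2 2 2 1>
under TSO → <0 0 0 0> <0 0 0 1> <0 0 2 0> <0 0 2 1> <0 2 0 0> <0 2 0 1> <0 2 2 0> <0 2 2 1> <2 2 0 0> <2 2 0 1> <2 2 2 0> <2 2 2 1>
under PSO → <0 0 0 0> <0 0 0 1> <0 0 2 0> <0 0 2 1> <0 2 0 0> <0 2 0 1> <0 2 2 0> <0 2 2 1> <2 2 0 0> <2 2 0 1> <2 2 2 0> <2 2 2 1>
target <0 0 2 0> ∈ {TSO,PSO}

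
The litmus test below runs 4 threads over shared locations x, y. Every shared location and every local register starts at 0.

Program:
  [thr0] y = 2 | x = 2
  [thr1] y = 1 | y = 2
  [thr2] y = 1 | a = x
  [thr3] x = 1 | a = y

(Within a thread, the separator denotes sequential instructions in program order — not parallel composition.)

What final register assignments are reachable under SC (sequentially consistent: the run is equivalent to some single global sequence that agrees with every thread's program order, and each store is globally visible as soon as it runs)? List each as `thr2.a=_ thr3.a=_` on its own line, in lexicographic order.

outcome vector order: (thr2.a,thr3.a)
|SC outcomes| = 8

thr2.a=0 thr3.a=1
thr2.a=0 thr3.a=2
thr2.a=1 thr3.a=0
thr2.a=1 thr3.a=1
thr2.a=1 thr3.a=2
thr2.a=2 thr3.a=0
thr2.a=2 thr3.a=1
thr2.a=2 thr3.a=2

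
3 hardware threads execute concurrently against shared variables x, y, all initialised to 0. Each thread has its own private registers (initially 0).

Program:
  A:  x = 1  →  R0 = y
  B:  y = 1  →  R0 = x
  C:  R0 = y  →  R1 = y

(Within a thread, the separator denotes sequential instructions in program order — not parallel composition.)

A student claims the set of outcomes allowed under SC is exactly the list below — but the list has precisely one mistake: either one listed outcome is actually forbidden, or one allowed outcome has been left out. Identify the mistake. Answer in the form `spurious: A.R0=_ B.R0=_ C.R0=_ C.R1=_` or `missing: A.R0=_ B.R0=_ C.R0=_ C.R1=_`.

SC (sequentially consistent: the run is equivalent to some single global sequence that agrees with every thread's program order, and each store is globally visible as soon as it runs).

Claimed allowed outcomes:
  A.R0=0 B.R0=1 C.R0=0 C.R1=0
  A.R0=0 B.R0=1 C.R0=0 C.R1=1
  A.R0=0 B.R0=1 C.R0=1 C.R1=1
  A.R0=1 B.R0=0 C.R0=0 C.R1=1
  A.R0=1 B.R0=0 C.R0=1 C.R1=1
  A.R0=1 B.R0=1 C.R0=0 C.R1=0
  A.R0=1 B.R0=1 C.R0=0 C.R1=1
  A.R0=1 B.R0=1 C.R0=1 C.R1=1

outcome vector order: (A.R0,B.R0,C.R0,C.R1)
[SC] allowed = {(0,1,0,0), (0,1,0,1), (0,1,1,1), (1,0,0,0), (1,0,0,1), (1,0,1,1), (1,1,0,0), (1,1,0,1), (1,1,1,1)}
SC∖claimed = {(1,0,0,0)}

missing: A.R0=1 B.R0=0 C.R0=0 C.R1=0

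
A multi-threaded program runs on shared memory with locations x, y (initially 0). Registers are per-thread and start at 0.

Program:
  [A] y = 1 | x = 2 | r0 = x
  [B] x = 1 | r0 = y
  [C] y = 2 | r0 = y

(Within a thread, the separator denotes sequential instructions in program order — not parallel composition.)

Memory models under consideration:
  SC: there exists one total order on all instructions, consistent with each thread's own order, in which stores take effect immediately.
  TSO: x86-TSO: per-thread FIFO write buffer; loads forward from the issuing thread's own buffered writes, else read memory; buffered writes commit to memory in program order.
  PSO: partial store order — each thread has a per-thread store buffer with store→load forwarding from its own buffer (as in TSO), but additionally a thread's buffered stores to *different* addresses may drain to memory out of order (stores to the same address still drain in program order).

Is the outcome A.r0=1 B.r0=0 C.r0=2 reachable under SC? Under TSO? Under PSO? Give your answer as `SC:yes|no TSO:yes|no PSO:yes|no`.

SC:no TSO:yes PSO:yes

outcome vector order: (A.r0,B.r0,C.r0)
SC: 9 outcomes — {(1,1,1) (1,1,2) (1,2,2) (2,0,1) (2,0,2) (2,1,1) (2,1,2) (2,2,1) (2,2,2)}
TSO: 12 outcomes — {(1,0,1) (1,0,2) (1,1,1) (1,1,2) (1,2,1) (1,2,2) (2,0,1) (2,0,2) (2,1,1) (2,1,2) (2,2,1) (2,2,2)}
PSO: 12 outcomes — {(1,0,1) (1,0,2) (1,1,1) (1,1,2) (1,2,1) (1,2,2) (2,0,1) (2,0,2) (2,1,1) (2,1,2) (2,2,1) (2,2,2)}
target (1,0,2) ∈ {TSO,PSO}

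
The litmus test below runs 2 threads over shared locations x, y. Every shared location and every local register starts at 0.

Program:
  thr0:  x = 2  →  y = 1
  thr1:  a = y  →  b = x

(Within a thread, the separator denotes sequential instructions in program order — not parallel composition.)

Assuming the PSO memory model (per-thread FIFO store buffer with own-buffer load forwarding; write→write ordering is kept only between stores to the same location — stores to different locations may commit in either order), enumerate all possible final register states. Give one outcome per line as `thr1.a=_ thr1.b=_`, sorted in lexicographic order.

thr1.a=0 thr1.b=0
thr1.a=0 thr1.b=2
thr1.a=1 thr1.b=0
thr1.a=1 thr1.b=2

outcome vector order: (thr1.a,thr1.b)
|PSO outcomes| = 4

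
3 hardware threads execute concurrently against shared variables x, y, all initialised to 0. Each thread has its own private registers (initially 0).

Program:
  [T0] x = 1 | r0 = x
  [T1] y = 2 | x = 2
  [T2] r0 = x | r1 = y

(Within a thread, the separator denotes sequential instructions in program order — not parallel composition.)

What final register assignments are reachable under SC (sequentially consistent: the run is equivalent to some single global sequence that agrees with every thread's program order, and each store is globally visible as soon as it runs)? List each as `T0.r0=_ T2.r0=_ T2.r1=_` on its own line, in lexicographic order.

T0.r0=1 T2.r0=0 T2.r1=0
T0.r0=1 T2.r0=0 T2.r1=2
T0.r0=1 T2.r0=1 T2.r1=0
T0.r0=1 T2.r0=1 T2.r1=2
T0.r0=1 T2.r0=2 T2.r1=2
T0.r0=2 T2.r0=0 T2.r1=0
T0.r0=2 T2.r0=0 T2.r1=2
T0.r0=2 T2.r0=1 T2.r1=0
T0.r0=2 T2.r0=1 T2.r1=2
T0.r0=2 T2.r0=2 T2.r1=2

outcome vector order: (T0.r0,T2.r0,T2.r1)
|SC outcomes| = 10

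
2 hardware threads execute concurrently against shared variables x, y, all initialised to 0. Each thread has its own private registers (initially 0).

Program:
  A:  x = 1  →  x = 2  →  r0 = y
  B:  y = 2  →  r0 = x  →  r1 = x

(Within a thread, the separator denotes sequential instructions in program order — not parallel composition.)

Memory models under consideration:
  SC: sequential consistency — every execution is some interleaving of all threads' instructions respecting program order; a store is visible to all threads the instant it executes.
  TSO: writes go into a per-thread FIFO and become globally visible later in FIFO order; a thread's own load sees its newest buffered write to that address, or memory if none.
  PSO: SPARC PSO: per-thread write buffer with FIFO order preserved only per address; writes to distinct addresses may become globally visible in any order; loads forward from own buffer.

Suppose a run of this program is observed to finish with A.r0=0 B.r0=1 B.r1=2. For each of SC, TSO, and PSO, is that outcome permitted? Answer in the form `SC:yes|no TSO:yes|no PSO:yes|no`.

SC:no TSO:yes PSO:yes

outcome vector order: (A.r0,B.r0,B.r1)
[SC] allowed = {<0 2 2>, <2 0 0>, <2 0 1>, <2 0 2>, <2 1 1>, <2 1 2>, <2 2 2>}
[TSO] allowed = {<0 0 0>, <0 0 1>, <0 0 2>, <0 1 1>, <0 1 2>, <0 2 2>, <2 0 0>, <2 0 1>, <2 0 2>, <2 1 1>, <2 1 2>, <2 2 2>}
[PSO] allowed = {<0 0 0>, <0 0 1>, <0 0 2>, <0 1 1>, <0 1 2>, <0 2 2>, <2 0 0>, <2 0 1>, <2 0 2>, <2 1 1>, <2 1 2>, <2 2 2>}
target <0 1 2> ∈ {TSO,PSO}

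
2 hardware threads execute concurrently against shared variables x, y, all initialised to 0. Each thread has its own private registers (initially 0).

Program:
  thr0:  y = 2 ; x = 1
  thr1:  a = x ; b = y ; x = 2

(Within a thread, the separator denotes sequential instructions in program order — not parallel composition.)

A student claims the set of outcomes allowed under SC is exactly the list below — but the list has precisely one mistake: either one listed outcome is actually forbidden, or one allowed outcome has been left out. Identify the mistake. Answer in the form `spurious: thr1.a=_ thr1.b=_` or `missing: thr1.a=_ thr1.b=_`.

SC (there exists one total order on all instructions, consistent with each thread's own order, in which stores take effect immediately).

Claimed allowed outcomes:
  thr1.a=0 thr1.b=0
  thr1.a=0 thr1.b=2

missing: thr1.a=1 thr1.b=2

outcome vector order: (thr1.a,thr1.b)
SC (3): 0/0 0/2 1/2
SC∖claimed = {1/2}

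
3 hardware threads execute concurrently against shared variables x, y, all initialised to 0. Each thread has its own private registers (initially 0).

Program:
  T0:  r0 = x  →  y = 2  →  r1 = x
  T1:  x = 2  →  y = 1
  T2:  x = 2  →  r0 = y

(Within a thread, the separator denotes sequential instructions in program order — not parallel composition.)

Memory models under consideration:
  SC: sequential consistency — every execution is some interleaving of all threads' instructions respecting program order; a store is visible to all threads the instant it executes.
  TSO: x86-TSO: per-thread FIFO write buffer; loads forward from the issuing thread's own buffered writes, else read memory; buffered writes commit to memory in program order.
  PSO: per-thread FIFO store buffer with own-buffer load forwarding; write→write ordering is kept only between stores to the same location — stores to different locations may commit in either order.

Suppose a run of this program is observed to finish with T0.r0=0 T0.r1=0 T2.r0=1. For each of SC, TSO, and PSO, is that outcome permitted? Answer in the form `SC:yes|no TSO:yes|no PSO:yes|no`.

outcome vector order: (T0.r0,T0.r1,T2.r0)
SC (8): 0/0/1; 0/0/2; 0/2/0; 0/2/1; 0/2/2; 2/2/0; 2/2/1; 2/2/2
TSO (9): 0/0/0; 0/0/1; 0/0/2; 0/2/0; 0/2/1; 0/2/2; 2/2/0; 2/2/1; 2/2/2
PSO (9): 0/0/0; 0/0/1; 0/0/2; 0/2/0; 0/2/1; 0/2/2; 2/2/0; 2/2/1; 2/2/2
target 0/0/1 ∈ {SC,TSO,PSO}

SC:yes TSO:yes PSO:yes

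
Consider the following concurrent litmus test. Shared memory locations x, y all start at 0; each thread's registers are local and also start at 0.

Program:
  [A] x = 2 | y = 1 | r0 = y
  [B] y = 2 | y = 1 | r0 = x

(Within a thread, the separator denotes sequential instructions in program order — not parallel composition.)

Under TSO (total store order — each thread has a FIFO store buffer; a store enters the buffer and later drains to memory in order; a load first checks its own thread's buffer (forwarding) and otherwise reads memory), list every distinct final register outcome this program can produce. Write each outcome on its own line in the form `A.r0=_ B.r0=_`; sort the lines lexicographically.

outcome vector order: (A.r0,B.r0)
|TSO outcomes| = 4

A.r0=1 B.r0=0
A.r0=1 B.r0=2
A.r0=2 B.r0=0
A.r0=2 B.r0=2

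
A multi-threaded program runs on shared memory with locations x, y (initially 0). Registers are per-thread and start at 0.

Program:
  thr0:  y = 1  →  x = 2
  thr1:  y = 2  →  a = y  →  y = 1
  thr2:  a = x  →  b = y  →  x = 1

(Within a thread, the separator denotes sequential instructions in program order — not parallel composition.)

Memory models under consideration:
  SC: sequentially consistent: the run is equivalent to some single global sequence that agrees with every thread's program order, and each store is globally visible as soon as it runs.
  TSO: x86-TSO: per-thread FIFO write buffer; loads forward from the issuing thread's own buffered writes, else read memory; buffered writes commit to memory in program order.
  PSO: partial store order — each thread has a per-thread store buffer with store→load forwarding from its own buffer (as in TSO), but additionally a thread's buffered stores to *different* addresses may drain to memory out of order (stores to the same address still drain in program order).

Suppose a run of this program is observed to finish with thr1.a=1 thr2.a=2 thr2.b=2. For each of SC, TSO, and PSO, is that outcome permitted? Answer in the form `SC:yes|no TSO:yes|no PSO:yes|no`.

SC:no TSO:no PSO:yes

outcome vector order: (thr1.a,thr2.a,thr2.b)
[SC] allowed = {100; 101; 102; 121; 200; 201; 202; 221; 222}
[TSO] allowed = {100; 101; 102; 121; 200; 201; 202; 221; 222}
[PSO] allowed = {100; 101; 102; 120; 121; 122; 200; 201; 202; 220; 221; 222}
target 122 ∈ {PSO}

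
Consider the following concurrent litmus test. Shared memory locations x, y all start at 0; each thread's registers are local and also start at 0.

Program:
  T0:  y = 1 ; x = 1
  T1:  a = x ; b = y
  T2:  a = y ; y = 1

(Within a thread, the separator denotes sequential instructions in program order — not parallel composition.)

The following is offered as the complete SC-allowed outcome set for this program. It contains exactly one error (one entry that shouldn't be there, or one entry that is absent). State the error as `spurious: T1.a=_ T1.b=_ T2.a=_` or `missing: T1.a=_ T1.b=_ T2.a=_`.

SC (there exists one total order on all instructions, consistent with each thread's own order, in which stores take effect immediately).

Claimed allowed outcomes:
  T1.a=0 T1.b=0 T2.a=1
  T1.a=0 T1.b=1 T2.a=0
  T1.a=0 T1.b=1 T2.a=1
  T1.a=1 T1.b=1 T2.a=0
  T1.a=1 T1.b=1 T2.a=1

missing: T1.a=0 T1.b=0 T2.a=0

outcome vector order: (T1.a,T1.b,T2.a)
[SC] allowed = {000; 001; 010; 011; 110; 111}
SC∖claimed = {000}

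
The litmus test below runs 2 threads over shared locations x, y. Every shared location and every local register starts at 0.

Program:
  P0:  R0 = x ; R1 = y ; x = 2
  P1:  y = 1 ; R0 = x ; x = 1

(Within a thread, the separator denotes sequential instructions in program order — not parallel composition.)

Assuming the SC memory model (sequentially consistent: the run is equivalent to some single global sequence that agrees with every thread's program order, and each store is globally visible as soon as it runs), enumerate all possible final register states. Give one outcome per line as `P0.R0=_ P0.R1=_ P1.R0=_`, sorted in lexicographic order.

P0.R0=0 P0.R1=0 P1.R0=0
P0.R0=0 P0.R1=0 P1.R0=2
P0.R0=0 P0.R1=1 P1.R0=0
P0.R0=0 P0.R1=1 P1.R0=2
P0.R0=1 P0.R1=1 P1.R0=0

outcome vector order: (P0.R0,P0.R1,P1.R0)
|SC outcomes| = 5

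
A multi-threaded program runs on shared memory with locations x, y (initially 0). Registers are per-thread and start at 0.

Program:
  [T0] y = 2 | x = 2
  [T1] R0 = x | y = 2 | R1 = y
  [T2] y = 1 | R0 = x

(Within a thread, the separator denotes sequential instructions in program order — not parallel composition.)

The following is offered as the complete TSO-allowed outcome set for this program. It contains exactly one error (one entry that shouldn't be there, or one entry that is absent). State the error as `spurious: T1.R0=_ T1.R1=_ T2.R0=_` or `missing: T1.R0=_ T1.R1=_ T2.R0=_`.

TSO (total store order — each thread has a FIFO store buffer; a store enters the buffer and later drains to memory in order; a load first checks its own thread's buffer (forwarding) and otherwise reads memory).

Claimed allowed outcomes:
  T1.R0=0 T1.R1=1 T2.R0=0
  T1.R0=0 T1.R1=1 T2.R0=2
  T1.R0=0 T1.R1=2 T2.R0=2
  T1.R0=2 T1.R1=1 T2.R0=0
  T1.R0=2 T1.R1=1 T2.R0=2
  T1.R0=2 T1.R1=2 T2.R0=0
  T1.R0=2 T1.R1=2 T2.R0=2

outcome vector order: (T1.R0,T1.R1,T2.R0)
TSO: 8 outcomes — {(0,1,0) (0,1,2) (0,2,0) (0,2,2) (2,1,0) (2,1,2) (2,2,0) (2,2,2)}
TSO∖claimed = {(0,2,0)}

missing: T1.R0=0 T1.R1=2 T2.R0=0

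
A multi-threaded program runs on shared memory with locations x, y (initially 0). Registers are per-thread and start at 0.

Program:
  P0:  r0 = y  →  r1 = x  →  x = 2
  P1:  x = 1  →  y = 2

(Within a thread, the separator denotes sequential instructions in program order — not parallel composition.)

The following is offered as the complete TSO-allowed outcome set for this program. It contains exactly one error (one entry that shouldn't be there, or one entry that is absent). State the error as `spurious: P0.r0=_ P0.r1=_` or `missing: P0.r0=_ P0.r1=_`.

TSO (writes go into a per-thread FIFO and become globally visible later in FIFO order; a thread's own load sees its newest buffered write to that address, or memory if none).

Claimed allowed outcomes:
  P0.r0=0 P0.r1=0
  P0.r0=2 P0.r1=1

missing: P0.r0=0 P0.r1=1

outcome vector order: (P0.r0,P0.r1)
TSO: 3 outcomes — {<0 0>, <0 1>, <2 1>}
TSO∖claimed = {<0 1>}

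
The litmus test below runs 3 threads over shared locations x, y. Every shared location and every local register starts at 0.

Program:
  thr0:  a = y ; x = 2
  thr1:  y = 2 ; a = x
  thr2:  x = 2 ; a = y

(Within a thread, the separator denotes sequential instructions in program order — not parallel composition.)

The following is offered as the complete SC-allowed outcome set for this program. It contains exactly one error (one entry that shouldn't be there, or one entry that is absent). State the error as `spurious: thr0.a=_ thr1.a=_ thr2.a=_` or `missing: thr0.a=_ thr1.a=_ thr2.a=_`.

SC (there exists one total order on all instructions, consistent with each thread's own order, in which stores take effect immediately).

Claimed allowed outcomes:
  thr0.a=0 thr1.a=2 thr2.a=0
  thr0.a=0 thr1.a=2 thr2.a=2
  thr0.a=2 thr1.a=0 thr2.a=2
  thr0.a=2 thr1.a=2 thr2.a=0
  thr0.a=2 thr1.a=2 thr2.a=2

outcome vector order: (thr0.a,thr1.a,thr2.a)
SC: 6 outcomes — {002 020 022 202 220 222}
SC∖claimed = {002}

missing: thr0.a=0 thr1.a=0 thr2.a=2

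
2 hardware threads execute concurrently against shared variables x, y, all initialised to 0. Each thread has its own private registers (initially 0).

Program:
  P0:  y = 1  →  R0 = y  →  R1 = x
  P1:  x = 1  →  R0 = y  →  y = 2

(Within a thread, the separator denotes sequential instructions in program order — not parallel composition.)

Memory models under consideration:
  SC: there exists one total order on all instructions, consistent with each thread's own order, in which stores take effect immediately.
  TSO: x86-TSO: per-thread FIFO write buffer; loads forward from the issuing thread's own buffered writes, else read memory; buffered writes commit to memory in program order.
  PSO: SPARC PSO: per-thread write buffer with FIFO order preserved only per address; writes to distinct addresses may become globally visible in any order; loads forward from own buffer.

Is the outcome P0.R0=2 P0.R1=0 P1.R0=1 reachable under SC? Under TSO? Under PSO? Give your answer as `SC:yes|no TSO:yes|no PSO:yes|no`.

SC:no TSO:no PSO:yes

outcome vector order: (P0.R0,P0.R1,P1.R0)
SC (5): 1/0/1, 1/1/0, 1/1/1, 2/1/0, 2/1/1
TSO (6): 1/0/0, 1/0/1, 1/1/0, 1/1/1, 2/1/0, 2/1/1
PSO (8): 1/0/0, 1/0/1, 1/1/0, 1/1/1, 2/0/0, 2/0/1, 2/1/0, 2/1/1
target 2/0/1 ∈ {PSO}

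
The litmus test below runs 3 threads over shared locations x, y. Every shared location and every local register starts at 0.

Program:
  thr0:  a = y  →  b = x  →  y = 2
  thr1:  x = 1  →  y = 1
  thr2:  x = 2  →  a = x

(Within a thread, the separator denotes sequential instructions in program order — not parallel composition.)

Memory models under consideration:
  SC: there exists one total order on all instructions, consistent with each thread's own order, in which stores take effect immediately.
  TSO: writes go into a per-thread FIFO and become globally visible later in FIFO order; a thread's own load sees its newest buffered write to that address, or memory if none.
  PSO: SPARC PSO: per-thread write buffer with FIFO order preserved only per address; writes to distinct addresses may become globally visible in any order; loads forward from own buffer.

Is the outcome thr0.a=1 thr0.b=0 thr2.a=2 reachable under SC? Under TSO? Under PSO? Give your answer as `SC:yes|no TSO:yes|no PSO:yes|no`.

SC:no TSO:no PSO:yes

outcome vector order: (thr0.a,thr0.b,thr2.a)
under SC → (0,0,1) (0,0,2) (0,1,1) (0,1,2) (0,2,1) (0,2,2) (1,1,1) (1,1,2) (1,2,2)
under TSO → (0,0,1) (0,0,2) (0,1,1) (0,1,2) (0,2,1) (0,2,2) (1,1,1) (1,1,2) (1,2,2)
under PSO → (0,0,1) (0,0,2) (0,1,1) (0,1,2) (0,2,1) (0,2,2) (1,0,1) (1,0,2) (1,1,1) (1,1,2) (1,2,1) (1,2,2)
target (1,0,2) ∈ {PSO}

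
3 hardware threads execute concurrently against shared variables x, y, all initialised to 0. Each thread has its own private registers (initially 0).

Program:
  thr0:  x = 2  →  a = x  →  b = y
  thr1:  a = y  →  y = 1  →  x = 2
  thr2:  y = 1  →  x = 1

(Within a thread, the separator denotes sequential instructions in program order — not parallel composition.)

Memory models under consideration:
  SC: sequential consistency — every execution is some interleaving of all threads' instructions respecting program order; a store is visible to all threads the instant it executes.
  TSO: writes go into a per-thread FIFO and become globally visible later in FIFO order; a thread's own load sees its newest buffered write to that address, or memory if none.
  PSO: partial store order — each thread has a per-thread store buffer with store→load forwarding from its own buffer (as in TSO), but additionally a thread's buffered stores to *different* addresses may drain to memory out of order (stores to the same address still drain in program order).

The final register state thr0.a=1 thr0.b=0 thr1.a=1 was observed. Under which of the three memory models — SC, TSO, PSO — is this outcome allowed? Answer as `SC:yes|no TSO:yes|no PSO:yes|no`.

SC:no TSO:no PSO:yes

outcome vector order: (thr0.a,thr0.b,thr1.a)
[SC] allowed = {(1,1,0); (1,1,1); (2,0,0); (2,0,1); (2,1,0); (2,1,1)}
[TSO] allowed = {(1,1,0); (1,1,1); (2,0,0); (2,0,1); (2,1,0); (2,1,1)}
[PSO] allowed = {(1,0,0); (1,0,1); (1,1,0); (1,1,1); (2,0,0); (2,0,1); (2,1,0); (2,1,1)}
target (1,0,1) ∈ {PSO}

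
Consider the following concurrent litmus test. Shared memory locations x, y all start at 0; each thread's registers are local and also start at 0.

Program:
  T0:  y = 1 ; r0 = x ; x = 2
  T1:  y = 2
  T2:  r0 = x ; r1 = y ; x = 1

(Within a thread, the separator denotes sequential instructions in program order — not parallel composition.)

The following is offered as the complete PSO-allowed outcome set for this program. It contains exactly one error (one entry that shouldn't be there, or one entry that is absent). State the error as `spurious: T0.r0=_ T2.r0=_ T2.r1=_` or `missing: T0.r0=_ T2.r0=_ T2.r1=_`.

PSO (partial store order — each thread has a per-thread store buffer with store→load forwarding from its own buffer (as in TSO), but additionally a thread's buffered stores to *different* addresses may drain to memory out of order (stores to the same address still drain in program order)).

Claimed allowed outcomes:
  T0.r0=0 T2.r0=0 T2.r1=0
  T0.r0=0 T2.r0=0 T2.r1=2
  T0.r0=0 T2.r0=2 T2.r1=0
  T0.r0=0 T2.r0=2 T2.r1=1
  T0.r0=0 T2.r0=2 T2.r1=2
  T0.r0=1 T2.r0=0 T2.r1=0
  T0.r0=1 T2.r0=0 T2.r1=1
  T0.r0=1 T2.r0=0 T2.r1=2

outcome vector order: (T0.r0,T2.r0,T2.r1)
under PSO → 000; 001; 002; 020; 021; 022; 100; 101; 102
PSO∖claimed = {001}

missing: T0.r0=0 T2.r0=0 T2.r1=1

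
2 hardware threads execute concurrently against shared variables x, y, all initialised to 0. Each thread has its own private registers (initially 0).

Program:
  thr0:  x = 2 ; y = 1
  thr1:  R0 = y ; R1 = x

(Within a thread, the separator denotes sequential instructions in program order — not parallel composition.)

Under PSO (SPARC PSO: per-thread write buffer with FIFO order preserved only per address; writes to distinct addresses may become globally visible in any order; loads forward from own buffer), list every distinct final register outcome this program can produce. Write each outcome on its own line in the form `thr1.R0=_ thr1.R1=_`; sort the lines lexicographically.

thr1.R0=0 thr1.R1=0
thr1.R0=0 thr1.R1=2
thr1.R0=1 thr1.R1=0
thr1.R0=1 thr1.R1=2

outcome vector order: (thr1.R0,thr1.R1)
|PSO outcomes| = 4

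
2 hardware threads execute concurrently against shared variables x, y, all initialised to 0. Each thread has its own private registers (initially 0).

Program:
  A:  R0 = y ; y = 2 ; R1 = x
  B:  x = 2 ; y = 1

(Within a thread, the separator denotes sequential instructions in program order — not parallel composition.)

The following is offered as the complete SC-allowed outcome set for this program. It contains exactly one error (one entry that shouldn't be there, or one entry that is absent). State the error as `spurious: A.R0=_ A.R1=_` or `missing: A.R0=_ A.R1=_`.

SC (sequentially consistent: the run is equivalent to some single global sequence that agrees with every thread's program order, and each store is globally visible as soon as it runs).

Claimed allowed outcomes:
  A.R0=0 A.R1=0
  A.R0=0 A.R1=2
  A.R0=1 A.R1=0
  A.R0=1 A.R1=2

spurious: A.R0=1 A.R1=0

outcome vector order: (A.R0,A.R1)
SC (3): <0 0>; <0 2>; <1 2>
claimed∖SC = {<1 0>}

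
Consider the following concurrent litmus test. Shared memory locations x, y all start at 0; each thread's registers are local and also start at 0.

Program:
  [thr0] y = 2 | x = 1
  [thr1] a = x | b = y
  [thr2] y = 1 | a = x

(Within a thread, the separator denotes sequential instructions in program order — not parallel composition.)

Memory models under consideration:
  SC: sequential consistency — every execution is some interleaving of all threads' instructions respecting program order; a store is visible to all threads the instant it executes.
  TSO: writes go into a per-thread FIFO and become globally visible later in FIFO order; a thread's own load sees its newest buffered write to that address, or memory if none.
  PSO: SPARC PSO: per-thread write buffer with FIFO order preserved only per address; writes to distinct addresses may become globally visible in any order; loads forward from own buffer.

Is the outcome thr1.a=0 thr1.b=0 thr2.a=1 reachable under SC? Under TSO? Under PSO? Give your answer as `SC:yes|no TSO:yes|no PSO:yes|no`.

outcome vector order: (thr1.a,thr1.b,thr2.a)
SC: 10 outcomes — {000 001 010 011 020 021 110 111 120 121}
TSO: 10 outcomes — {000 001 010 011 020 021 110 111 120 121}
PSO: 12 outcomes — {000 001 010 011 020 021 100 101 110 111 120 121}
target 001 ∈ {SC,TSO,PSO}

SC:yes TSO:yes PSO:yes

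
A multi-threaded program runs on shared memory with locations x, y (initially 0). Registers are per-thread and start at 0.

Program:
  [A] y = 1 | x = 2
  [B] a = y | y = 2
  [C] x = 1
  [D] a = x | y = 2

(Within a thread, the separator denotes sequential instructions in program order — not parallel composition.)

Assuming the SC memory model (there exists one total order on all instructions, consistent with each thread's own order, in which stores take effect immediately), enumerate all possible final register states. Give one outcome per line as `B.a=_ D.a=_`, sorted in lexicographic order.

outcome vector order: (B.a,D.a)
|SC outcomes| = 9

B.a=0 D.a=0
B.a=0 D.a=1
B.a=0 D.a=2
B.a=1 D.a=0
B.a=1 D.a=1
B.a=1 D.a=2
B.a=2 D.a=0
B.a=2 D.a=1
B.a=2 D.a=2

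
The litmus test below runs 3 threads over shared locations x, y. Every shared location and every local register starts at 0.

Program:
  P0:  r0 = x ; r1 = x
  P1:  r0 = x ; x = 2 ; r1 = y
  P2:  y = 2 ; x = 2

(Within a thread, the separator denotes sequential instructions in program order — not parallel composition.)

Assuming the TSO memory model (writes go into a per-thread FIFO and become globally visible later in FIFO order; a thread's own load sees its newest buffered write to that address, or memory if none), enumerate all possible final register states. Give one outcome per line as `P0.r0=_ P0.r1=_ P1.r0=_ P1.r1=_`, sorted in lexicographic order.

P0.r0=0 P0.r1=0 P1.r0=0 P1.r1=0
P0.r0=0 P0.r1=0 P1.r0=0 P1.r1=2
P0.r0=0 P0.r1=0 P1.r0=2 P1.r1=2
P0.r0=0 P0.r1=2 P1.r0=0 P1.r1=0
P0.r0=0 P0.r1=2 P1.r0=0 P1.r1=2
P0.r0=0 P0.r1=2 P1.r0=2 P1.r1=2
P0.r0=2 P0.r1=2 P1.r0=0 P1.r1=0
P0.r0=2 P0.r1=2 P1.r0=0 P1.r1=2
P0.r0=2 P0.r1=2 P1.r0=2 P1.r1=2

outcome vector order: (P0.r0,P0.r1,P1.r0,P1.r1)
|TSO outcomes| = 9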